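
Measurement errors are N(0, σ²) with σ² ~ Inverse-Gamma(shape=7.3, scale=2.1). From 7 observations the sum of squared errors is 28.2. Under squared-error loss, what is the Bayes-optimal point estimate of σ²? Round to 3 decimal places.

Posterior: Inverse-Gamma(shape = 7.3+7/2 = 10.8, scale = 2.1+28.2/2 = 16.2).
Mode = β/(α+1) = 16.2/11.8 = 1.373.
Mean = β/(α−1) = 16.2/9.8 = 1.653.
Squared-error loss ⇒ the optimal estimator is the posterior mean.

1.653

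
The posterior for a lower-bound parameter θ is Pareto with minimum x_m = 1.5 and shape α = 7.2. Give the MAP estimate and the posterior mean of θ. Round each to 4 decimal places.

θ_MAP = 1.5000, E[θ|data] = 1.7419

The Pareto density is strictly decreasing on [x_m, ∞), so the mode is x_m = 1.5000.
Mean = α·x_m/(α−1) = 7.2·1.5/6.2 = 1.7419.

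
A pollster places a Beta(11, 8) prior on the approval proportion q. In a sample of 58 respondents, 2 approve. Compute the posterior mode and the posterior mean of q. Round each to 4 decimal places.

Posterior: Beta(11+2, 8+56) = Beta(13, 64).
Mode = (13−1)/(13+64−2) = 12/75 = 0.1600.
Mean = 13/(13+64) = 13/77 = 0.1688.

MAP: 0.1600. Posterior mean: 0.1688.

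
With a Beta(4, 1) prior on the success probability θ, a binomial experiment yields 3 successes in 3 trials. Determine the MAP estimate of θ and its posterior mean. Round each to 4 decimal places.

MAP estimate = 1.0000, posterior mean = 0.8750

Posterior: Beta(4+3, 1+0) = Beta(7, 1).
Since β = 1 ≤ 1 and α > 1, the Beta density is monotone increasing on [0,1]; the mode is at 1.
Mean = 7/(7+1) = 0.8750.
The mean is pulled below the mode by the posterior's left skew.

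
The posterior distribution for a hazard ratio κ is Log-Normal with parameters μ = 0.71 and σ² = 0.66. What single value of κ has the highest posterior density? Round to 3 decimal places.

Mode = exp(μ − σ²) = exp(0.05) = 1.051.
Mean = exp(μ + σ²/2) = exp(1.040) = 2.829.
This is the posterior mode — the MAP estimate.

1.051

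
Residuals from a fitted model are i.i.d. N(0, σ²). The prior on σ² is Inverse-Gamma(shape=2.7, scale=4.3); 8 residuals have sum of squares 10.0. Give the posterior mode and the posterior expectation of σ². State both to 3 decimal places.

Posterior: Inverse-Gamma(shape = 2.7+8/2 = 6.7, scale = 4.3+10.0/2 = 9.3).
Mode = β/(α+1) = 9.3/7.7 = 1.208.
Mean = β/(α−1) = 9.3/5.7 = 1.632.

MAP: 1.208. Posterior mean: 1.632.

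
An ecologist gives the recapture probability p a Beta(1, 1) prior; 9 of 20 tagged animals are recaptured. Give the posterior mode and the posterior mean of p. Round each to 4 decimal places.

MAP = 0.4500, posterior mean = 0.4545

Posterior: Beta(1+9, 1+11) = Beta(10, 12).
Mode = (10−1)/(10+12−2) = 9/20 = 0.4500.
With a flat prior the MAP equals the MLE, 9/20.
Mean = 10/(10+12) = 10/22 = 0.4545.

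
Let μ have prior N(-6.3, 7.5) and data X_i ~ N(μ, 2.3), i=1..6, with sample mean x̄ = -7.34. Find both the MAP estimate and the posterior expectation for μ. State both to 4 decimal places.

Posterior for μ is Normal. Precision-weighted mean: (1/7.5·-6.3 + 6/2.3·-7.34) / (1/7.5 + 6/2.3) = -7.2894.
A Normal posterior is symmetric, so mode = mean.

μ_MAP = -7.2894, E[μ|data] = -7.2894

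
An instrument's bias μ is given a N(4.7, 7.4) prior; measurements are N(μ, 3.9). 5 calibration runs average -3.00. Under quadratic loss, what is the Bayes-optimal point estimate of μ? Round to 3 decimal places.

-2.266

Posterior for μ is Normal. Precision-weighted mean: (1/7.4·4.7 + 5/3.9·-3.00) / (1/7.4 + 5/3.9) = -2.266.
A Normal posterior is symmetric, so mode = mean.
Quadratic loss ⇒ the optimal estimator is the posterior mean.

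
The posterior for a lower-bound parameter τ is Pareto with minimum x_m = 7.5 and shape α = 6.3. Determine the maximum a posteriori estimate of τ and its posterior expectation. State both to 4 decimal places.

MAP = 7.5000, posterior mean = 8.9151

The Pareto density is strictly decreasing on [x_m, ∞), so the mode is x_m = 7.5000.
Mean = α·x_m/(α−1) = 6.3·7.5/5.3 = 8.9151.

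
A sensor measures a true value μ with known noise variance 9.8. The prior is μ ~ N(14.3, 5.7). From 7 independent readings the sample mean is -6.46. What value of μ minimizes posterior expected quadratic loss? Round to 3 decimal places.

Posterior for μ is Normal. Precision-weighted mean: (1/5.7·14.3 + 7/9.8·-6.46) / (1/5.7 + 7/9.8) = -2.366.
A Normal posterior is symmetric, so mode = mean.
Quadratic loss ⇒ the optimal estimator is the posterior mean.

-2.366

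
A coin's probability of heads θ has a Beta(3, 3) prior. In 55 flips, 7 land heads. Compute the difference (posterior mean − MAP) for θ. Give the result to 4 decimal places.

0.0114

Posterior: Beta(3+7, 3+48) = Beta(10, 51).
Mode = (10−1)/(10+51−2) = 9/59 = 0.1525.
Mean = 10/(10+51) = 10/61 = 0.1639.
Difference = 0.1639 − 0.1525 = 0.0114.
The mean is pulled above the mode by the posterior's right skew.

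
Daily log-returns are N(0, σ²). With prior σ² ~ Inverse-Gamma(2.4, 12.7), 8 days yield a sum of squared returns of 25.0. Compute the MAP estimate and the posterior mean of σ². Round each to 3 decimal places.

Posterior: Inverse-Gamma(shape = 2.4+8/2 = 6.4, scale = 12.7+25.0/2 = 25.2).
Mode = β/(α+1) = 25.2/7.4 = 3.405.
Mean = β/(α−1) = 25.2/5.4 = 4.667.

σ²_MAP = 3.405, E[σ²|data] = 4.667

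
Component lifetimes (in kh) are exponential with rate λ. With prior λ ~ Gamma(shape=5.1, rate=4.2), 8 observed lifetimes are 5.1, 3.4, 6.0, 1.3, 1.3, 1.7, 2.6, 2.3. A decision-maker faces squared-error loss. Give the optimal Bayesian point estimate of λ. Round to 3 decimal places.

0.470

Σ times = 23.7. Posterior: Gamma(shape = 5.1+8 = 13.1, rate = 4.2+23.7 = 27.9).
Mode = (α−1)/β = 12.1/27.9 = 0.434.
Mean = α/β = 13.1/27.9 = 0.470.
Squared-error loss ⇒ the optimal estimator is the posterior mean.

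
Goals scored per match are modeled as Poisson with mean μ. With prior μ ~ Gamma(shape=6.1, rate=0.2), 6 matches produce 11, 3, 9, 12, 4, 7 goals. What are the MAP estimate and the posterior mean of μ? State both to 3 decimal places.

Σ counts = 46. Posterior: Gamma(shape = 6.1+46 = 52.1, rate = 0.2+6 = 6.2).
Mode = (α−1)/β = 51.1/6.2 = 8.242.
Mean = α/β = 52.1/6.2 = 8.403.
Right-skewed posterior ⇒ mode < mean.

MAP = 8.242, posterior mean = 8.403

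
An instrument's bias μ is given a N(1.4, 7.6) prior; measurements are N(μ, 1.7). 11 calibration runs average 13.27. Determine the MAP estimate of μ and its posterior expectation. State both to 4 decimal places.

Posterior for μ is Normal. Precision-weighted mean: (1/7.6·1.4 + 11/1.7·13.27) / (1/7.6 + 11/1.7) = 13.0334.
A Normal posterior is symmetric, so mode = mean.

MAP = 13.0334; posterior mean = 13.0334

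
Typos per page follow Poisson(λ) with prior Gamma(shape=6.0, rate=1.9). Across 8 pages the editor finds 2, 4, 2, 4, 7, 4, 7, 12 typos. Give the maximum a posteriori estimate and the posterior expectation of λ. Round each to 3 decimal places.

Σ counts = 42. Posterior: Gamma(shape = 6.0+42 = 48.0, rate = 1.9+8 = 9.9).
Mode = (α−1)/β = 47.0/9.9 = 4.747.
Mean = α/β = 48.0/9.9 = 4.848.

MAP = 4.747; posterior mean = 4.848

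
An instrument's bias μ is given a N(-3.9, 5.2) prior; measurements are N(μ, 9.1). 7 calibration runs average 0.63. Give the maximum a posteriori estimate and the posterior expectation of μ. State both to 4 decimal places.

Posterior for μ is Normal. Precision-weighted mean: (1/5.2·-3.9 + 7/9.1·0.63) / (1/5.2 + 7/9.1) = -0.2760.
A Normal posterior is symmetric, so mode = mean.

MAP = -0.2760, posterior mean = -0.2760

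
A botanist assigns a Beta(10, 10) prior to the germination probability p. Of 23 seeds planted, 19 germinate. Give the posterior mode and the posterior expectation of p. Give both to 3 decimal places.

Posterior: Beta(10+19, 10+4) = Beta(29, 14).
Mode = (29−1)/(29+14−2) = 28/41 = 0.683.
Mean = 29/(29+14) = 29/43 = 0.674.

MAP = 0.683, posterior mean = 0.674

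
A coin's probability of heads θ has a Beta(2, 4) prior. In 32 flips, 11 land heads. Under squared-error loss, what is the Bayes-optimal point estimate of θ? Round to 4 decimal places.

0.3421

Posterior: Beta(2+11, 4+21) = Beta(13, 25).
Mode = (13−1)/(13+25−2) = 12/36 = 0.3333.
Mean = 13/(13+25) = 13/38 = 0.3421.
Squared-error loss ⇒ the optimal estimator is the posterior mean.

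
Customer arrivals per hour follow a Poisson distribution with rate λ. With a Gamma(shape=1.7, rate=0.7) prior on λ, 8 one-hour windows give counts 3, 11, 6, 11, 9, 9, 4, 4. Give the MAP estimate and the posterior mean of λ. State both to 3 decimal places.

Σ counts = 57. Posterior: Gamma(shape = 1.7+57 = 58.7, rate = 0.7+8 = 8.7).
Mode = (α−1)/β = 57.7/8.7 = 6.632.
Mean = α/β = 58.7/8.7 = 6.747.

MAP = 6.632; posterior mean = 6.747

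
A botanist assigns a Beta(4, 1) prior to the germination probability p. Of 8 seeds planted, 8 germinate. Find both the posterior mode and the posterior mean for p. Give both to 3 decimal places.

Posterior: Beta(4+8, 1+0) = Beta(12, 1).
Since β = 1 ≤ 1 and α > 1, the Beta density is monotone increasing on [0,1]; the mode is at 1.
Mean = 12/(12+1) = 0.923.

p_MAP = 1.000, E[p|data] = 0.923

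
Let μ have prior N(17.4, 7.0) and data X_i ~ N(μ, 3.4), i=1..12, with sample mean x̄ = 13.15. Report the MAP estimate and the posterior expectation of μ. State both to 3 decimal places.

MAP = 13.315; posterior mean = 13.315

Posterior for μ is Normal. Precision-weighted mean: (1/7.0·17.4 + 12/3.4·13.15) / (1/7.0 + 12/3.4) = 13.315.
A Normal posterior is symmetric, so mode = mean.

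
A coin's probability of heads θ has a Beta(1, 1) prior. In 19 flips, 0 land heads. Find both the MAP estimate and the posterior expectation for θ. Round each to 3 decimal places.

MAP = 0.000, posterior mean = 0.048

Posterior: Beta(1+0, 1+19) = Beta(1, 20).
Since α = 1 ≤ 1 and β > 1, the Beta density is monotone decreasing on [0,1]; the mode is at 0.
Mean = 1/(1+20) = 0.048.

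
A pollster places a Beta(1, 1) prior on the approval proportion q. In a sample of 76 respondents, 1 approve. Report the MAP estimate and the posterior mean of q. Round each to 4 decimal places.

Posterior: Beta(1+1, 1+75) = Beta(2, 76).
Mode = (2−1)/(2+76−2) = 1/76 = 0.0132.
With a flat prior the MAP equals the MLE, 1/76.
Mean = 2/(2+76) = 2/78 = 0.0256.
The posterior is right-skewed, so the mean exceeds the mode.

MAP = 0.0132, posterior mean = 0.0256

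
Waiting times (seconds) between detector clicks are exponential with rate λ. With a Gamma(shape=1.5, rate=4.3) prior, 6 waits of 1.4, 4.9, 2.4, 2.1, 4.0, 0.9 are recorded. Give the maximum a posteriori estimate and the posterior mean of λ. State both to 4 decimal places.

MAP = 0.3250, posterior mean = 0.3750

Σ times = 15.7. Posterior: Gamma(shape = 1.5+6 = 7.5, rate = 4.3+15.7 = 20.0).
Mode = (α−1)/β = 6.5/20.0 = 0.3250.
Mean = α/β = 7.5/20.0 = 0.3750.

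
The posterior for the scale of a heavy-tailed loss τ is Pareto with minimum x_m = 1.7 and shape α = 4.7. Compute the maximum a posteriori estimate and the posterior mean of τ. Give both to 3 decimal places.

MAP = 1.700; posterior mean = 2.159

The Pareto density is strictly decreasing on [x_m, ∞), so the mode is x_m = 1.700.
Mean = α·x_m/(α−1) = 4.7·1.7/3.7 = 2.159.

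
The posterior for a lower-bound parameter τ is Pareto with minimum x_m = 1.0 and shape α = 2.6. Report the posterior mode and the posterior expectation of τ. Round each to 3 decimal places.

The Pareto density is strictly decreasing on [x_m, ∞), so the mode is x_m = 1.000.
Mean = α·x_m/(α−1) = 2.6·1.0/1.6 = 1.625.
Mean > mode: the posterior has a right tail.

posterior mode = 1.000, posterior expectation = 1.625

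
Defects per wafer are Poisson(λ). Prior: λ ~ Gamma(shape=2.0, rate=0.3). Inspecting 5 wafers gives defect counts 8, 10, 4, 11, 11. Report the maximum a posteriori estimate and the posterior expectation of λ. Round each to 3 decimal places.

maximum a posteriori estimate = 8.491, posterior expectation = 8.679

Σ counts = 44. Posterior: Gamma(shape = 2.0+44 = 46.0, rate = 0.3+5 = 5.3).
Mode = (α−1)/β = 45.0/5.3 = 8.491.
Mean = α/β = 46.0/5.3 = 8.679.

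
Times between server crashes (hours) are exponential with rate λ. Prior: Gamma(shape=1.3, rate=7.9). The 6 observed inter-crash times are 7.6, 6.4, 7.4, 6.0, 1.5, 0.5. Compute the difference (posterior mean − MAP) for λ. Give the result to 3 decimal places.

Σ times = 29.4. Posterior: Gamma(shape = 1.3+6 = 7.3, rate = 7.9+29.4 = 37.3).
Mode = (α−1)/β = 6.3/37.3 = 0.169.
Mean = α/β = 7.3/37.3 = 0.196.
Difference = 0.196 − 0.169 = 0.027.

0.027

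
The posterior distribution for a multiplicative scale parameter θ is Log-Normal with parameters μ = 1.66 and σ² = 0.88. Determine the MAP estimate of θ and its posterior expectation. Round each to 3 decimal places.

Mode = exp(μ − σ²) = exp(0.78) = 2.181.
Mean = exp(μ + σ²/2) = exp(2.100) = 8.166.

MAP = 2.181; posterior mean = 8.166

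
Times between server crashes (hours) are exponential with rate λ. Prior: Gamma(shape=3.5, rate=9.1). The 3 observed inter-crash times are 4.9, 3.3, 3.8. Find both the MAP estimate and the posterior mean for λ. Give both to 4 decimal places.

MAP: 0.2607. Posterior mean: 0.3081.

Σ times = 12.0. Posterior: Gamma(shape = 3.5+3 = 6.5, rate = 9.1+12.0 = 21.1).
Mode = (α−1)/β = 5.5/21.1 = 0.2607.
Mean = α/β = 6.5/21.1 = 0.3081.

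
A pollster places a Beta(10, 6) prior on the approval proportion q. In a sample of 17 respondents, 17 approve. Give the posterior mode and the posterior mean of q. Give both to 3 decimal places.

Posterior: Beta(10+17, 6+0) = Beta(27, 6).
Mode = (27−1)/(27+6−2) = 26/31 = 0.839.
Mean = 27/(27+6) = 27/33 = 0.818.

q_MAP = 0.839, E[q|data] = 0.818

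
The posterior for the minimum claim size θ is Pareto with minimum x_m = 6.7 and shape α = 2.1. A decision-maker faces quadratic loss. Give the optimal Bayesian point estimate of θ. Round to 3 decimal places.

The Pareto density is strictly decreasing on [x_m, ∞), so the mode is x_m = 6.700.
Mean = α·x_m/(α−1) = 2.1·6.7/1.1 = 12.791.
Quadratic loss ⇒ the optimal estimator is the posterior mean.

12.791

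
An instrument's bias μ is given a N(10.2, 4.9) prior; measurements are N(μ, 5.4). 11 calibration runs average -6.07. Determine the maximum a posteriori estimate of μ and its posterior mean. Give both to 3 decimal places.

μ_MAP = -4.588, E[μ|data] = -4.588

Posterior for μ is Normal. Precision-weighted mean: (1/4.9·10.2 + 11/5.4·-6.07) / (1/4.9 + 11/5.4) = -4.588.
A Normal posterior is symmetric, so mode = mean.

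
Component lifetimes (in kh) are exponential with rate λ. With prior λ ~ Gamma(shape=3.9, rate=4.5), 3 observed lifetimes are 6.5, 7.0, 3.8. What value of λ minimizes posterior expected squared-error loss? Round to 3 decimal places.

0.317

Σ times = 17.3. Posterior: Gamma(shape = 3.9+3 = 6.9, rate = 4.5+17.3 = 21.8).
Mode = (α−1)/β = 5.9/21.8 = 0.271.
Mean = α/β = 6.9/21.8 = 0.317.
Squared-error loss ⇒ the optimal estimator is the posterior mean.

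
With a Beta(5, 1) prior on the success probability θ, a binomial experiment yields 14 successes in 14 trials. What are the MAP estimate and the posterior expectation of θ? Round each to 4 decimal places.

MAP estimate = 1.0000, posterior expectation = 0.9500

Posterior: Beta(5+14, 1+0) = Beta(19, 1).
Since β = 1 ≤ 1 and α > 1, the Beta density is monotone increasing on [0,1]; the mode is at 1.
Mean = 19/(19+1) = 0.9500.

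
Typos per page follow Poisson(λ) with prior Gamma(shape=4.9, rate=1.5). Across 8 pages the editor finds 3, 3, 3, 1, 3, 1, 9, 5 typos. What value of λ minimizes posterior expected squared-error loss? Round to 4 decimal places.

Σ counts = 28. Posterior: Gamma(shape = 4.9+28 = 32.9, rate = 1.5+8 = 9.5).
Mode = (α−1)/β = 31.9/9.5 = 3.3579.
Mean = α/β = 32.9/9.5 = 3.4632.
Squared-error loss ⇒ the optimal estimator is the posterior mean.

3.4632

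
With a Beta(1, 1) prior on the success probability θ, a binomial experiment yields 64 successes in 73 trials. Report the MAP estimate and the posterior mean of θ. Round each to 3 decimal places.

Posterior: Beta(1+64, 1+9) = Beta(65, 10).
Mode = (65−1)/(65+10−2) = 64/73 = 0.877.
With a flat prior the MAP equals the MLE, 64/73.
Mean = 65/(65+10) = 65/75 = 0.867.
Left-skewed posterior ⇒ mean < mode.

MAP estimate = 0.877, posterior mean = 0.867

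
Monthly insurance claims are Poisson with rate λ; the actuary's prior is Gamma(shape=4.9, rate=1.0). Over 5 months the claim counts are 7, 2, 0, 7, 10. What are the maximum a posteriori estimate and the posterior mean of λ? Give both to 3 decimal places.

MAP = 4.983; posterior mean = 5.150

Σ counts = 26. Posterior: Gamma(shape = 4.9+26 = 30.9, rate = 1.0+5 = 6.0).
Mode = (α−1)/β = 29.9/6.0 = 4.983.
Mean = α/β = 30.9/6.0 = 5.150.
Right-skewed posterior ⇒ mode < mean.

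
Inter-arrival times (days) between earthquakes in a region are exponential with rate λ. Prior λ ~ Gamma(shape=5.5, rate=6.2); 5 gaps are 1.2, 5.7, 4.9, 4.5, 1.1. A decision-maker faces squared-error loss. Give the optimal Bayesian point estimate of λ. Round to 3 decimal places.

Σ times = 17.4. Posterior: Gamma(shape = 5.5+5 = 10.5, rate = 6.2+17.4 = 23.6).
Mode = (α−1)/β = 9.5/23.6 = 0.403.
Mean = α/β = 10.5/23.6 = 0.445.
Squared-error loss ⇒ the optimal estimator is the posterior mean.

0.445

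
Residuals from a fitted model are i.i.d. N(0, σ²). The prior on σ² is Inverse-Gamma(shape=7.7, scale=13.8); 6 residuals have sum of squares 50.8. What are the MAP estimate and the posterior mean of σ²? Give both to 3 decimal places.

MAP: 3.350. Posterior mean: 4.041.

Posterior: Inverse-Gamma(shape = 7.7+6/2 = 10.7, scale = 13.8+50.8/2 = 39.2).
Mode = β/(α+1) = 39.2/11.7 = 3.350.
Mean = β/(α−1) = 39.2/9.7 = 4.041.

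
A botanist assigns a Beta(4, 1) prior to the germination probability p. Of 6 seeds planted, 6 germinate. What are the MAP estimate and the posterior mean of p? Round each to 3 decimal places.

Posterior: Beta(4+6, 1+0) = Beta(10, 1).
Since β = 1 ≤ 1 and α > 1, the Beta density is monotone increasing on [0,1]; the mode is at 1.
Mean = 10/(10+1) = 0.909.

p_MAP = 1.000, E[p|data] = 0.909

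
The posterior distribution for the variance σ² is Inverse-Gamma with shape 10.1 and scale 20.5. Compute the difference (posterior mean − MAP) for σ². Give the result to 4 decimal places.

0.4059

Mode = β/(α+1) = 20.5/11.1 = 1.8468.
Mean = β/(α−1) = 20.5/9.1 = 2.2527.
Difference = 2.2527 − 1.8468 = 0.4059.
Right-skewed posterior ⇒ mode < mean.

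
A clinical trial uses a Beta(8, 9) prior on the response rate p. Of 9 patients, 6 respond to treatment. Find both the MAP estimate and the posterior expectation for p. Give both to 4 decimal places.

p_MAP = 0.5417, E[p|data] = 0.5385

Posterior: Beta(8+6, 9+3) = Beta(14, 12).
Mode = (14−1)/(14+12−2) = 13/24 = 0.5417.
Mean = 14/(14+12) = 14/26 = 0.5385.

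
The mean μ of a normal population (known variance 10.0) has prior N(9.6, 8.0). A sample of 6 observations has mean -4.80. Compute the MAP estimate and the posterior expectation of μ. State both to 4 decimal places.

Posterior for μ is Normal. Precision-weighted mean: (1/8.0·9.6 + 6/10.0·-4.80) / (1/8.0 + 6/10.0) = -2.3172.
A Normal posterior is symmetric, so mode = mean.

MAP estimate = -2.3172, posterior expectation = -2.3172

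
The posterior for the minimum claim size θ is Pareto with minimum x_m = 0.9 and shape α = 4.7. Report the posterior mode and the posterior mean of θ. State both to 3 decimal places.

The Pareto density is strictly decreasing on [x_m, ∞), so the mode is x_m = 0.900.
Mean = α·x_m/(α−1) = 4.7·0.9/3.7 = 1.143.

posterior mode = 0.900, posterior mean = 1.143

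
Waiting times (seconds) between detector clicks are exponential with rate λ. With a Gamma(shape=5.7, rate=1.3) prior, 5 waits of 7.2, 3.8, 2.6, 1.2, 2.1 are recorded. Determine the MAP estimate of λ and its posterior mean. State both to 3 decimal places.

Σ times = 16.9. Posterior: Gamma(shape = 5.7+5 = 10.7, rate = 1.3+16.9 = 18.2).
Mode = (α−1)/β = 9.7/18.2 = 0.533.
Mean = α/β = 10.7/18.2 = 0.588.

MAP = 0.533, posterior mean = 0.588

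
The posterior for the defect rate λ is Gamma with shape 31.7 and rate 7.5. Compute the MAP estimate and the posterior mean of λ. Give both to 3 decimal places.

Mode = (α−1)/β = 30.7/7.5 = 4.093.
Mean = α/β = 31.7/7.5 = 4.227.
Mean > mode: the posterior has a right tail.

λ_MAP = 4.093, E[λ|data] = 4.227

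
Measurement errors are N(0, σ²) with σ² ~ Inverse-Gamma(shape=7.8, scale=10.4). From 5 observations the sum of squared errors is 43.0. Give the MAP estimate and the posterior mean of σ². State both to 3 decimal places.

MAP: 2.823. Posterior mean: 3.430.

Posterior: Inverse-Gamma(shape = 7.8+5/2 = 10.3, scale = 10.4+43.0/2 = 31.9).
Mode = β/(α+1) = 31.9/11.3 = 2.823.
Mean = β/(α−1) = 31.9/9.3 = 3.430.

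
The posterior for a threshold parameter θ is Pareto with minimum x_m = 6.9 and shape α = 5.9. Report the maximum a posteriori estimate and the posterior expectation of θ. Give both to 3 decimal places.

MAP = 6.900; posterior mean = 8.308

The Pareto density is strictly decreasing on [x_m, ∞), so the mode is x_m = 6.900.
Mean = α·x_m/(α−1) = 5.9·6.9/4.9 = 8.308.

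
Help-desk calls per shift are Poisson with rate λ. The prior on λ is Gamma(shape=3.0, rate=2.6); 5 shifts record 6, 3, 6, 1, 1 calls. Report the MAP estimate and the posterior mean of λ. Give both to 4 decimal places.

Σ counts = 17. Posterior: Gamma(shape = 3.0+17 = 20.0, rate = 2.6+5 = 7.6).
Mode = (α−1)/β = 19.0/7.6 = 2.5000.
Mean = α/β = 20.0/7.6 = 2.6316.
The posterior is right-skewed, so the mean exceeds the mode.

λ_MAP = 2.5000, E[λ|data] = 2.6316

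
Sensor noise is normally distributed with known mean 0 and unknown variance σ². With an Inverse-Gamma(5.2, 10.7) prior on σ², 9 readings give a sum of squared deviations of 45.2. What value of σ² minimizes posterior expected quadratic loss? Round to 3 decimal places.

3.828

Posterior: Inverse-Gamma(shape = 5.2+9/2 = 9.7, scale = 10.7+45.2/2 = 33.3).
Mode = β/(α+1) = 33.3/10.7 = 3.112.
Mean = β/(α−1) = 33.3/8.7 = 3.828.
Quadratic loss ⇒ the optimal estimator is the posterior mean.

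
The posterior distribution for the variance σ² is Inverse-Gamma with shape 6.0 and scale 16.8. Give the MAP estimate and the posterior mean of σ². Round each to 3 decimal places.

Mode = β/(α+1) = 16.8/7.0 = 2.400.
Mean = β/(α−1) = 16.8/5.0 = 3.360.
The posterior is right-skewed, so the mean exceeds the mode.

MAP = 2.400; posterior mean = 3.360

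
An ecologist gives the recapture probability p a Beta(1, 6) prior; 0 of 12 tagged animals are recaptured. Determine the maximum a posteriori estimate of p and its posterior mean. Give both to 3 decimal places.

MAP: 0.000. Posterior mean: 0.053.

Posterior: Beta(1+0, 6+12) = Beta(1, 18).
Since α = 1 ≤ 1 and β > 1, the Beta density is monotone decreasing on [0,1]; the mode is at 0.
Mean = 1/(1+18) = 0.053.
The posterior is right-skewed, so the mean exceeds the mode.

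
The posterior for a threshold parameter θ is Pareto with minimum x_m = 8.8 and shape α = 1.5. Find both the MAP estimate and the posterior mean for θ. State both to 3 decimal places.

The Pareto density is strictly decreasing on [x_m, ∞), so the mode is x_m = 8.800.
Mean = α·x_m/(α−1) = 1.5·8.8/0.5 = 26.400.
Mean > mode: the posterior has a right tail.

MAP = 8.800, posterior mean = 26.400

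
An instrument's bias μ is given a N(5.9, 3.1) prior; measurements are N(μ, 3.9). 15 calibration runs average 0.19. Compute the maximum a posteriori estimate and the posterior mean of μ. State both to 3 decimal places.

maximum a posteriori estimate = 0.632, posterior mean = 0.632

Posterior for μ is Normal. Precision-weighted mean: (1/3.1·5.9 + 15/3.9·0.19) / (1/3.1 + 15/3.9) = 0.632.
A Normal posterior is symmetric, so mode = mean.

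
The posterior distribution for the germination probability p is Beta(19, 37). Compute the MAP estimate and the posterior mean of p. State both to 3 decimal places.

Mode = (19−1)/(19+37−2) = 18/54 = 0.333.
Mean = 19/(19+37) = 19/56 = 0.339.

p_MAP = 0.333, E[p|data] = 0.339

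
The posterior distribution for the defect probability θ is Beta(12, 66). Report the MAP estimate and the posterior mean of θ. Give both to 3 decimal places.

Mode = (12−1)/(12+66−2) = 11/76 = 0.145.
Mean = 12/(12+66) = 12/78 = 0.154.

θ_MAP = 0.145, E[θ|data] = 0.154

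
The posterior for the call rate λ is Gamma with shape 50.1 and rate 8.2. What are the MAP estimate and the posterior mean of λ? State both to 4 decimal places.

MAP estimate = 5.9878, posterior mean = 6.1098

Mode = (α−1)/β = 49.1/8.2 = 5.9878.
Mean = α/β = 50.1/8.2 = 6.1098.
Right-skewed posterior ⇒ mode < mean.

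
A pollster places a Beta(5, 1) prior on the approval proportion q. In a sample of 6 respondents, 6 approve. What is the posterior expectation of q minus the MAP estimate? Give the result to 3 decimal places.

Posterior: Beta(5+6, 1+0) = Beta(11, 1).
Since β = 1 ≤ 1 and α > 1, the Beta density is monotone increasing on [0,1]; the mode is at 1.
Mean = 11/(11+1) = 0.917.
Difference = 0.917 − 1.000 = -0.083.
Left-skewed posterior ⇒ mean < mode.

-0.083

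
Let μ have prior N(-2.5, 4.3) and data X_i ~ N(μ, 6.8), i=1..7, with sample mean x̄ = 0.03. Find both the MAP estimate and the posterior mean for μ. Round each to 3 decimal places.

Posterior for μ is Normal. Precision-weighted mean: (1/4.3·-2.5 + 7/6.8·0.03) / (1/4.3 + 7/6.8) = -0.436.
A Normal posterior is symmetric, so mode = mean.

MAP estimate = -0.436, posterior mean = -0.436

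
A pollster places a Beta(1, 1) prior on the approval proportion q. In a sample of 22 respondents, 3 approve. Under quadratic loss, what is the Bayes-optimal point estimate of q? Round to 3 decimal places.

Posterior: Beta(1+3, 1+19) = Beta(4, 20).
Mode = (4−1)/(4+20−2) = 3/22 = 0.136.
With a flat prior the MAP equals the MLE, 3/22.
Mean = 4/(4+20) = 4/24 = 0.167.
Quadratic loss ⇒ the optimal estimator is the posterior mean.

0.167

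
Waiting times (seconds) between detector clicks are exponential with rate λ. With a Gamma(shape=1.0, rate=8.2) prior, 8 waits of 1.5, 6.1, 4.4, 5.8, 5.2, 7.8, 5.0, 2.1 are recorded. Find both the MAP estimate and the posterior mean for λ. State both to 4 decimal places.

MAP: 0.1735. Posterior mean: 0.1952.

Σ times = 37.9. Posterior: Gamma(shape = 1.0+8 = 9.0, rate = 8.2+37.9 = 46.1).
Mode = (α−1)/β = 8.0/46.1 = 0.1735.
Mean = α/β = 9.0/46.1 = 0.1952.
The mean is pulled above the mode by the posterior's right skew.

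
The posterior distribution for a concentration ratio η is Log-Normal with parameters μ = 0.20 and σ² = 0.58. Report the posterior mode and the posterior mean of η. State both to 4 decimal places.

Mode = exp(μ − σ²) = exp(-0.38) = 0.6839.
Mean = exp(μ + σ²/2) = exp(0.490) = 1.6323.
Mean > mode: the posterior has a right tail.

posterior mode = 0.6839, posterior mean = 1.6323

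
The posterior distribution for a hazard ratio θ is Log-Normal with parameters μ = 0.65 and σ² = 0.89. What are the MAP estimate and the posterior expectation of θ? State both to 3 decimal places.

Mode = exp(μ − σ²) = exp(-0.24) = 0.787.
Mean = exp(μ + σ²/2) = exp(1.095) = 2.989.

MAP = 0.787; posterior mean = 2.989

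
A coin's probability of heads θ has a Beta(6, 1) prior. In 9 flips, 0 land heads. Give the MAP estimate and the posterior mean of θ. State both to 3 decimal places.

θ_MAP = 0.357, E[θ|data] = 0.375

Posterior: Beta(6+0, 1+9) = Beta(6, 10).
Mode = (6−1)/(6+10−2) = 5/14 = 0.357.
Mean = 6/(6+10) = 6/16 = 0.375.
The posterior is right-skewed, so the mean exceeds the mode.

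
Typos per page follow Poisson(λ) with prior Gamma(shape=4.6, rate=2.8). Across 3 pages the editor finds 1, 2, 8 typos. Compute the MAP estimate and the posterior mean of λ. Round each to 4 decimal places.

Σ counts = 11. Posterior: Gamma(shape = 4.6+11 = 15.6, rate = 2.8+3 = 5.8).
Mode = (α−1)/β = 14.6/5.8 = 2.5172.
Mean = α/β = 15.6/5.8 = 2.6897.

λ_MAP = 2.5172, E[λ|data] = 2.6897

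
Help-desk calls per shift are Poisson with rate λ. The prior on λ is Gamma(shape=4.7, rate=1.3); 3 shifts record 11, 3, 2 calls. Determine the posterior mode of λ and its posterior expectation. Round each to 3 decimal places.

Σ counts = 16. Posterior: Gamma(shape = 4.7+16 = 20.7, rate = 1.3+3 = 4.3).
Mode = (α−1)/β = 19.7/4.3 = 4.581.
Mean = α/β = 20.7/4.3 = 4.814.

MAP = 4.581; posterior mean = 4.814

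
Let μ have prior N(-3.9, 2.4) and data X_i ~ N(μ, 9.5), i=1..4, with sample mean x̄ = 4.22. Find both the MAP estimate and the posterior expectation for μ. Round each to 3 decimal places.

Posterior for μ is Normal. Precision-weighted mean: (1/2.4·-3.9 + 4/9.5·4.22) / (1/2.4 + 4/9.5) = 0.181.
A Normal posterior is symmetric, so mode = mean.

MAP estimate = 0.181, posterior expectation = 0.181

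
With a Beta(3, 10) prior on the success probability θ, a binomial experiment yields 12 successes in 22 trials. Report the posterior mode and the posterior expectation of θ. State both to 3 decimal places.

posterior mode = 0.424, posterior expectation = 0.429

Posterior: Beta(3+12, 10+10) = Beta(15, 20).
Mode = (15−1)/(15+20−2) = 14/33 = 0.424.
Mean = 15/(15+20) = 15/35 = 0.429.
The posterior is right-skewed, so the mean exceeds the mode.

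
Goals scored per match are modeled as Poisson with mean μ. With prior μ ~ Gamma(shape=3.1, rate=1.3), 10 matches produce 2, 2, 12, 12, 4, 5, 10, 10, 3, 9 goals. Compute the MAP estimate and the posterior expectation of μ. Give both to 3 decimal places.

MAP estimate = 6.292, posterior expectation = 6.381

Σ counts = 69. Posterior: Gamma(shape = 3.1+69 = 72.1, rate = 1.3+10 = 11.3).
Mode = (α−1)/β = 71.1/11.3 = 6.292.
Mean = α/β = 72.1/11.3 = 6.381.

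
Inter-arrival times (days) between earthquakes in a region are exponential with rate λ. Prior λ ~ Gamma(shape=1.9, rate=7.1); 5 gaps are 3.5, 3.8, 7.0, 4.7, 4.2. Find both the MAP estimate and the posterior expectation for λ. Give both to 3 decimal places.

MAP: 0.195. Posterior mean: 0.228.

Σ times = 23.2. Posterior: Gamma(shape = 1.9+5 = 6.9, rate = 7.1+23.2 = 30.3).
Mode = (α−1)/β = 5.9/30.3 = 0.195.
Mean = α/β = 6.9/30.3 = 0.228.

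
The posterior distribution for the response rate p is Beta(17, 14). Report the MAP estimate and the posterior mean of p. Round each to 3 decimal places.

MAP: 0.552. Posterior mean: 0.548.

Mode = (17−1)/(17+14−2) = 16/29 = 0.552.
Mean = 17/(17+14) = 17/31 = 0.548.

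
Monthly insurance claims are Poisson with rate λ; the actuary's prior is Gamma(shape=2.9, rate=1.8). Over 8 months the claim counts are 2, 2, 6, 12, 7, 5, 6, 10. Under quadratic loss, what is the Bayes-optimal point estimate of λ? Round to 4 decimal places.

5.3980

Σ counts = 50. Posterior: Gamma(shape = 2.9+50 = 52.9, rate = 1.8+8 = 9.8).
Mode = (α−1)/β = 51.9/9.8 = 5.2959.
Mean = α/β = 52.9/9.8 = 5.3980.
Quadratic loss ⇒ the optimal estimator is the posterior mean.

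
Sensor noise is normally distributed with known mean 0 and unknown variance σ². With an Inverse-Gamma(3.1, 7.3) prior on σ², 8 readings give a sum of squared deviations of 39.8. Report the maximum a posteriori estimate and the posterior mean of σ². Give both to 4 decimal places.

Posterior: Inverse-Gamma(shape = 3.1+8/2 = 7.1, scale = 7.3+39.8/2 = 27.2).
Mode = β/(α+1) = 27.2/8.1 = 3.3580.
Mean = β/(α−1) = 27.2/6.1 = 4.4590.

σ²_MAP = 3.3580, E[σ²|data] = 4.4590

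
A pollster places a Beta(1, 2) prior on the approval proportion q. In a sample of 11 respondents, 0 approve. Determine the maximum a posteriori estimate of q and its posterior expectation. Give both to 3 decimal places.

Posterior: Beta(1+0, 2+11) = Beta(1, 13).
Since α = 1 ≤ 1 and β > 1, the Beta density is monotone decreasing on [0,1]; the mode is at 0.
Mean = 1/(1+13) = 0.071.

MAP: 0.000. Posterior mean: 0.071.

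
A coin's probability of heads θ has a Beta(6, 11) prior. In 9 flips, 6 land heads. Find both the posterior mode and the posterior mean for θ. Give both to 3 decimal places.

MAP = 0.458, posterior mean = 0.462

Posterior: Beta(6+6, 11+3) = Beta(12, 14).
Mode = (12−1)/(12+14−2) = 11/24 = 0.458.
Mean = 12/(12+14) = 12/26 = 0.462.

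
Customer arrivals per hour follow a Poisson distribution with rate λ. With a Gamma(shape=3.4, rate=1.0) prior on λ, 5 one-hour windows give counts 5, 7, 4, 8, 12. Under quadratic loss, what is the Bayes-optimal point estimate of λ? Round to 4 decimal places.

6.5667

Σ counts = 36. Posterior: Gamma(shape = 3.4+36 = 39.4, rate = 1.0+5 = 6.0).
Mode = (α−1)/β = 38.4/6.0 = 6.4000.
Mean = α/β = 39.4/6.0 = 6.5667.
Quadratic loss ⇒ the optimal estimator is the posterior mean.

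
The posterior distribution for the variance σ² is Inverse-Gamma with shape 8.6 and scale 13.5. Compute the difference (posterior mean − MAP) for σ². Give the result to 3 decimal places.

Mode = β/(α+1) = 13.5/9.6 = 1.406.
Mean = β/(α−1) = 13.5/7.6 = 1.776.
Difference = 1.776 − 1.406 = 0.370.

0.370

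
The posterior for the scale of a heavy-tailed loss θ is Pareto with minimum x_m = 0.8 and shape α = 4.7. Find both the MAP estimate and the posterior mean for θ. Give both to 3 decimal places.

The Pareto density is strictly decreasing on [x_m, ∞), so the mode is x_m = 0.800.
Mean = α·x_m/(α−1) = 4.7·0.8/3.7 = 1.016.
The mean is pulled above the mode by the posterior's right skew.

MAP estimate = 0.800, posterior mean = 1.016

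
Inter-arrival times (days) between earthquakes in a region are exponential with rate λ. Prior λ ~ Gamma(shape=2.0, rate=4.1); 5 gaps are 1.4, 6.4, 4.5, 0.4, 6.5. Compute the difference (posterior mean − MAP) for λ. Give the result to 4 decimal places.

0.0429

Σ times = 19.2. Posterior: Gamma(shape = 2.0+5 = 7.0, rate = 4.1+19.2 = 23.3).
Mode = (α−1)/β = 6.0/23.3 = 0.2575.
Mean = α/β = 7.0/23.3 = 0.3004.
Difference = 0.3004 − 0.2575 = 0.0429.
Right-skewed posterior ⇒ mode < mean.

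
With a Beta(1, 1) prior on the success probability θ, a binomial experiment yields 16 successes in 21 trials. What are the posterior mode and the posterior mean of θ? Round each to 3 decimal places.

MAP = 0.762; posterior mean = 0.739

Posterior: Beta(1+16, 1+5) = Beta(17, 6).
Mode = (17−1)/(17+6−2) = 16/21 = 0.762.
With a flat prior the MAP equals the MLE, 16/21.
Mean = 17/(17+6) = 17/23 = 0.739.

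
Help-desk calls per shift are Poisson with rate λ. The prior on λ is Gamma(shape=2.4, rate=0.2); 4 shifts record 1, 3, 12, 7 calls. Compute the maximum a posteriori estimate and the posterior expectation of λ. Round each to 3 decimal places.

MAP = 5.810, posterior mean = 6.048

Σ counts = 23. Posterior: Gamma(shape = 2.4+23 = 25.4, rate = 0.2+4 = 4.2).
Mode = (α−1)/β = 24.4/4.2 = 5.810.
Mean = α/β = 25.4/4.2 = 6.048.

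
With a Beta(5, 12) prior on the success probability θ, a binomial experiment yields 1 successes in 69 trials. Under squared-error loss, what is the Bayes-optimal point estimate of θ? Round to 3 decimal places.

0.070

Posterior: Beta(5+1, 12+68) = Beta(6, 80).
Mode = (6−1)/(6+80−2) = 5/84 = 0.060.
Mean = 6/(6+80) = 6/86 = 0.070.
Squared-error loss ⇒ the optimal estimator is the posterior mean.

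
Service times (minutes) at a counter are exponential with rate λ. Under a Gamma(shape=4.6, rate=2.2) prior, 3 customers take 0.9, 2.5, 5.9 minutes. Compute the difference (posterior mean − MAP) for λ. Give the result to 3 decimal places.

Σ times = 9.3. Posterior: Gamma(shape = 4.6+3 = 7.6, rate = 2.2+9.3 = 11.5).
Mode = (α−1)/β = 6.6/11.5 = 0.574.
Mean = α/β = 7.6/11.5 = 0.661.
Difference = 0.661 − 0.574 = 0.087.
Mean > mode: the posterior has a right tail.

0.087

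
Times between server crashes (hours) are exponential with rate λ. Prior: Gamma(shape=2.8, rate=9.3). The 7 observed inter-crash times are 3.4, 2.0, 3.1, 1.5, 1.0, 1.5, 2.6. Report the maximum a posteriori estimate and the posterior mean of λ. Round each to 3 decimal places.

MAP: 0.361. Posterior mean: 0.402.

Σ times = 15.1. Posterior: Gamma(shape = 2.8+7 = 9.8, rate = 9.3+15.1 = 24.4).
Mode = (α−1)/β = 8.8/24.4 = 0.361.
Mean = α/β = 9.8/24.4 = 0.402.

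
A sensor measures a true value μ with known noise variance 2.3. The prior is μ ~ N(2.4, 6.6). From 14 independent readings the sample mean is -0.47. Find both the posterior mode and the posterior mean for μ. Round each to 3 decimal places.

posterior mode = -0.400, posterior mean = -0.400

Posterior for μ is Normal. Precision-weighted mean: (1/6.6·2.4 + 14/2.3·-0.47) / (1/6.6 + 14/2.3) = -0.400.
A Normal posterior is symmetric, so mode = mean.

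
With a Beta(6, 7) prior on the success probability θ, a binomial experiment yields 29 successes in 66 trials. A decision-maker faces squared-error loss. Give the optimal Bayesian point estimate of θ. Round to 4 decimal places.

0.4430

Posterior: Beta(6+29, 7+37) = Beta(35, 44).
Mode = (35−1)/(35+44−2) = 34/77 = 0.4416.
Mean = 35/(35+44) = 35/79 = 0.4430.
Squared-error loss ⇒ the optimal estimator is the posterior mean.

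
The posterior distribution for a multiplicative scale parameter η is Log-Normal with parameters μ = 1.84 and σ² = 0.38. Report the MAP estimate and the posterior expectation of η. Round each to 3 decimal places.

Mode = exp(μ − σ²) = exp(1.46) = 4.306.
Mean = exp(μ + σ²/2) = exp(2.030) = 7.614.

MAP: 4.306. Posterior mean: 7.614.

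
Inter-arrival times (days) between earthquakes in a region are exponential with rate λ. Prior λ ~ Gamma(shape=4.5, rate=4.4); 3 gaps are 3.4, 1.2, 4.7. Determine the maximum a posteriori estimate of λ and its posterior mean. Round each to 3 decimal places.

λ_MAP = 0.474, E[λ|data] = 0.547

Σ times = 9.3. Posterior: Gamma(shape = 4.5+3 = 7.5, rate = 4.4+9.3 = 13.7).
Mode = (α−1)/β = 6.5/13.7 = 0.474.
Mean = α/β = 7.5/13.7 = 0.547.
Right-skewed posterior ⇒ mode < mean.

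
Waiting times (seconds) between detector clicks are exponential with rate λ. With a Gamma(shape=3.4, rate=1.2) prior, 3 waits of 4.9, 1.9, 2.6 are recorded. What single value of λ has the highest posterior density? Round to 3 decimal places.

0.509

Σ times = 9.4. Posterior: Gamma(shape = 3.4+3 = 6.4, rate = 1.2+9.4 = 10.6).
Mode = (α−1)/β = 5.4/10.6 = 0.509.
Mean = α/β = 6.4/10.6 = 0.604.
This is the posterior mode — the MAP estimate.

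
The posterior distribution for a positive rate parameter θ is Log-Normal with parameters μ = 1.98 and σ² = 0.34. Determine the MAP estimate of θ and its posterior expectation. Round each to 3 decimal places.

Mode = exp(μ − σ²) = exp(1.64) = 5.155.
Mean = exp(μ + σ²/2) = exp(2.150) = 8.585.
The mean is pulled above the mode by the posterior's right skew.

MAP estimate = 5.155, posterior expectation = 8.585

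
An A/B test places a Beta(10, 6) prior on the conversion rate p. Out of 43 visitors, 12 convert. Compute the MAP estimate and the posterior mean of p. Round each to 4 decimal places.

MAP estimate = 0.3684, posterior mean = 0.3729

Posterior: Beta(10+12, 6+31) = Beta(22, 37).
Mode = (22−1)/(22+37−2) = 21/57 = 0.3684.
Mean = 22/(22+37) = 22/59 = 0.3729.
Mean > mode: the posterior has a right tail.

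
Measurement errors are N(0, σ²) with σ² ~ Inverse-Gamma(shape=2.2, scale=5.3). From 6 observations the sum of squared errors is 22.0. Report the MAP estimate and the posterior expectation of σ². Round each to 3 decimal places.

Posterior: Inverse-Gamma(shape = 2.2+6/2 = 5.2, scale = 5.3+22.0/2 = 16.3).
Mode = β/(α+1) = 16.3/6.2 = 2.629.
Mean = β/(α−1) = 16.3/4.2 = 3.881.

MAP estimate = 2.629, posterior expectation = 3.881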